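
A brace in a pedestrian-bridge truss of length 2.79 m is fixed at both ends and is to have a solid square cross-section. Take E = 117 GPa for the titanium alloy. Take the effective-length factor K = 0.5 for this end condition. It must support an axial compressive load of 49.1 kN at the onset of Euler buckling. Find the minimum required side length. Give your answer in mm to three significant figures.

L_e = K·L = 0.5 × 2.79 = 1.395 m
Required I = P_cr·L_e²/(π²E) = 4.910×10^4 × 1.395² / (π² × 1.17×10^11) = 8.275×10^-8 m⁴
I_req = 8.275×10^4 mm⁴
Solid square: I = a⁴/12  ⇒  a = (12I)^(1/4) = (12×8.275×10^4)^(1/4) = 31.6 mm

a ≈ 31.6 mm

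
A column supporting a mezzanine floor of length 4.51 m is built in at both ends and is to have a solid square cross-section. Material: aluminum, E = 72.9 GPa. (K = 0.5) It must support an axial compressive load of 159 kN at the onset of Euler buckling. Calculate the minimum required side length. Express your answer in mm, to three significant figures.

a ≈ 60.6 mm

L_e = K·L = 0.5 × 4.51 = 2.255 m
Required I = P_cr·L_e²/(π²E) = 1.590×10^5 × 2.255² / (π² × 7.29×10^10) = 1.124×10^-6 m⁴
I_req = 1.124×10^6 mm⁴
Solid square: I = a⁴/12  ⇒  a = (12I)^(1/4) = (12×1.124×10^6)^(1/4) = 60.6 mm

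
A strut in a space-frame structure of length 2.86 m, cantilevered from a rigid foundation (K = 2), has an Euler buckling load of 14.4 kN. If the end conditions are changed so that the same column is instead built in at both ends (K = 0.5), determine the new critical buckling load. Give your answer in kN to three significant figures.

P_cr ≈ 230 kN

P_cr ∝ 1/K², so P_cr,new = P_cr,old × (K_old/K_new)² = 14.4 × (2/0.5)²
= 14.4 × 16.00 = 230 kN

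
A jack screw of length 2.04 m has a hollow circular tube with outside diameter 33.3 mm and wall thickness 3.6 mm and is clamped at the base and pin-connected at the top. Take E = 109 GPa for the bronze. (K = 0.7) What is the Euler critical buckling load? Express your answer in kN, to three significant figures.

Inner diameter d_i = 33.3 − 2×3.6 = 26.10 mm
I = π(d_o⁴ − d_i⁴)/64 = π(33.3⁴ − 26.10⁴)/64 = 3.758×10^4 mm⁴
I = 3.758×10^4 mm⁴ = 3.758×10^-8 m⁴
Effective length L_e = K·L = 0.7 × 2.04 = 1.428 m
P_cr = π²EI / L_e² = π² × 109×10⁹ × 3.758×10^-8 / 1.428² = 1.983×10^4 N

P_cr ≈ 19.8 kN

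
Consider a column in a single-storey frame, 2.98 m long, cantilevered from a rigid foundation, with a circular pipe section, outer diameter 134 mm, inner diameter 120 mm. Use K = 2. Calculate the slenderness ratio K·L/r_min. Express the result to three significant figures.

λ ≈ 133

d_o = 134 mm, d_i = 120 mm
I = π(d_o⁴ − d_i⁴)/64 = π(134⁴ − 120.0⁴)/64 = 5.648×10^6 mm⁴
A = 2.793×10^3 mm²;  r_min = √(I/A) = √(5.648×10^6/2.793×10^3) = 44.97 mm
L_e = K·L = 2 × 2.98 m = 5.960 m = 5960.0 mm
λ = L_e / r_min = 5960.0 / 44.97 = 133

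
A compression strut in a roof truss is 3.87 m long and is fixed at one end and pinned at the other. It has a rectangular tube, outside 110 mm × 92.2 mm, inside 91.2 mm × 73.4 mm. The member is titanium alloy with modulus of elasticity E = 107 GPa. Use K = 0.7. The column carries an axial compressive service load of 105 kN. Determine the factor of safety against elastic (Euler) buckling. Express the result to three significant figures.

n ≈ 5.73

Weak-axis I_min = (h_o·b_o³ − h_i·b_i³)/12 with b_o = 92.2, b_i = 73.40 mm (shorter outer/inner sides).
I_min = (110×92.2³ − 91.20×73.40³)/12 = 4.179×10^6 mm⁴
I = 4.179×10^6 mm⁴ = 4.179×10^-6 m⁴
Effective length L_e = K·L = 0.7 × 3.87 = 2.709 m
P_cr = π²EI / L_e² = π² × 107×10⁹ × 4.179×10^-6 / 2.709² = 6.014×10^5 N
Factor of safety n = P_cr / P = 601.40 / 105 = 5.73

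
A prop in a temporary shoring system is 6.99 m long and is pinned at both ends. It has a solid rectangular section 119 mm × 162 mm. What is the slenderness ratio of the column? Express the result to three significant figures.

For a rectangle r_min = b/√12 = 119/√12 = 34.35 mm
L_e = K·L = 1 × 6.99 m = 6.990 m = 6990.0 mm
λ = L_e / r_min = 6990.0 / 34.35 = 203

λ ≈ 203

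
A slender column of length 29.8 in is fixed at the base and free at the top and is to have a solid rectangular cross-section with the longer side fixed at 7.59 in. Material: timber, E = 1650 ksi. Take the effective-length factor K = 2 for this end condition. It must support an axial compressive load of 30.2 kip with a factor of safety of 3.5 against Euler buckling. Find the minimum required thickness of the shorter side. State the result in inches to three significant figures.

b ≈ 3.32 in

Required P_cr = n·P = 3.5 × 30.2 = 105.7 kip
L_e = K·L = 2 × 29.8 = 59.60 in
Required I = P_cr·L_e²/(π²E) = 1.057×10^5 × 59.60² / (π² × 1.65×10^6) = 23.06 in⁴
Rectangle, weak axis: I_min = h·b³/12 with h = 7.59 in fixed  ⇒  b = (12I/h)^(1/3) = 3.32 in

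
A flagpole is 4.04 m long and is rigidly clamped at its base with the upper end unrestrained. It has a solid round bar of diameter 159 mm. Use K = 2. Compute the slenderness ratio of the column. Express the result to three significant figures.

λ ≈ 203

For a solid circle r = d/4 = 159/4 = 39.75 mm
L_e = K·L = 2 × 4.04 m = 8.080 m = 8080.0 mm
λ = L_e / r_min = 8080.0 / 39.75 = 203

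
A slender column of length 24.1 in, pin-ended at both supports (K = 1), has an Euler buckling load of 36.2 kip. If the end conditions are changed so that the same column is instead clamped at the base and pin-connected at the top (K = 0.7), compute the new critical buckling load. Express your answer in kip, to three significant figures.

P_cr ≈ 73.9 kip

P_cr ∝ 1/K², so P_cr,new = P_cr,old × (K_old/K_new)² = 36.2 × (1/0.7)²
= 36.2 × 2.041 = 73.9 kip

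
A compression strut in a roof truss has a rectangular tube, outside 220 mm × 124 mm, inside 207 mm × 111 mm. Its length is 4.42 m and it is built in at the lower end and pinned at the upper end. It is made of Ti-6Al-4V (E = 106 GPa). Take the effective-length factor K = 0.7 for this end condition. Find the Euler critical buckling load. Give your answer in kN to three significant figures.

Weak-axis I_min = (h_o·b_o³ − h_i·b_i³)/12 with b_o = 124, b_i = 111.0 mm (shorter outer/inner sides).
I_min = (220×124³ − 207.0×111.0³)/12 = 1.136×10^7 mm⁴
I = 1.136×10^7 mm⁴ = 1.136×10^-5 m⁴
Effective length L_e = K·L = 0.7 × 4.42 = 3.094 m
P_cr = π²EI / L_e² = π² × 106×10⁹ × 1.136×10^-5 / 3.094² = 1.242×10^6 N

P_cr ≈ 1240 kN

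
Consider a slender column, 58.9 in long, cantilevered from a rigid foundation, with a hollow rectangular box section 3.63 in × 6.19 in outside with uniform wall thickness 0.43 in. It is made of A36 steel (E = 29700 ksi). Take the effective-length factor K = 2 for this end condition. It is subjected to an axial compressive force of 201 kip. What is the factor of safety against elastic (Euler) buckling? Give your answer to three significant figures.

n ≈ 1.60

Inner dimensions: h_i = 6.19 − 2×0.43 = 5.330 in, b_i = 3.63 − 2×0.43 = 2.770 in
Weak-axis I_min = (h_o·b_o³ − h_i·b_i³)/12 with b_o = 3.63, b_i = 2.770 in (shorter outer/inner sides).
I_min = (6.19×3.63³ − 5.330×2.770³)/12 = 15.23 in⁴
Effective length L_e = K·L = 2 × 58.9 = 117.8 in
P_cr = π²EI / L_e² = π² × 29700×10³ × 15.23 / 117.8² = 3.218×10^5 lb
Factor of safety n = P_cr / P = 321.78 / 201 = 1.60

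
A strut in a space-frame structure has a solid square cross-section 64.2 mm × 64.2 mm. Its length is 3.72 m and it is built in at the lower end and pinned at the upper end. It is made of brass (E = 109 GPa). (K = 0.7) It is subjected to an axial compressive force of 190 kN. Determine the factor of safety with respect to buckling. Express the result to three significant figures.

I = a⁴/12 = 64.2⁴/12 = 1.416×10^6 mm⁴
I = 1.416×10^6 mm⁴ = 1.416×10^-6 m⁴
Effective length L_e = K·L = 0.7 × 3.72 = 2.604 m
P_cr = π²EI / L_e² = π² × 109×10⁹ × 1.416×10^-6 / 2.604² = 2.246×10^5 N
Factor of safety n = P_cr / P = 224.60 / 190 = 1.18

n ≈ 1.18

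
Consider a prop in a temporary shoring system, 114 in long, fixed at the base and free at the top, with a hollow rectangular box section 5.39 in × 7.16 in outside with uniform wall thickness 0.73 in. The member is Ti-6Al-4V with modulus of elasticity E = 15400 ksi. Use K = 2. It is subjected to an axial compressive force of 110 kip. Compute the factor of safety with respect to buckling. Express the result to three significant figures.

Inner dimensions: h_i = 7.16 − 2×0.73 = 5.700 in, b_i = 5.39 − 2×0.73 = 3.930 in
Weak-axis I_min = (h_o·b_o³ − h_i·b_i³)/12 with b_o = 5.39, b_i = 3.930 in (shorter outer/inner sides).
I_min = (7.16×5.39³ − 5.700×3.930³)/12 = 64.60 in⁴
Effective length L_e = K·L = 2 × 114 = 228.0 in
P_cr = π²EI / L_e² = π² × 15400×10³ × 64.60 / 228.0² = 1.889×10^5 lb
Factor of safety n = P_cr / P = 188.88 / 110 = 1.72

n ≈ 1.72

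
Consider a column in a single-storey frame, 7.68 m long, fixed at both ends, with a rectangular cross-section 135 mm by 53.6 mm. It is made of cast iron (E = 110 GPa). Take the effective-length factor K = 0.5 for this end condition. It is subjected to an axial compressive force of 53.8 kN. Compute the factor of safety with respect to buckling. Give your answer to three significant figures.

n ≈ 2.37

Buckling occurs about the weak axis: I_min = h·b³/12 with b = 53.6 mm (the shorter side).
I_min = 135×53.6³/12 = 1.732×10^6 mm⁴
I = 1.732×10^6 mm⁴ = 1.732×10^-6 m⁴
Effective length L_e = K·L = 0.5 × 7.68 = 3.840 m
P_cr = π²EI / L_e² = π² × 110×10⁹ × 1.732×10^-6 / 3.840² = 1.275×10^5 N
Factor of safety n = P_cr / P = 127.55 / 53.8 = 2.37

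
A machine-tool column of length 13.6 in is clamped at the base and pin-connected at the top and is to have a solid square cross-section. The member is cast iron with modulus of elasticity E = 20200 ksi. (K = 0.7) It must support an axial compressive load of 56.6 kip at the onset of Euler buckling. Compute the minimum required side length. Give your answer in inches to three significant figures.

L_e = K·L = 0.7 × 13.6 = 9.520 in
Required I = P_cr·L_e²/(π²E) = 5.660×10^4 × 9.520² / (π² × 2.02×10^7) = 2.573×10^-2 in⁴
Solid square: I = a⁴/12  ⇒  a = (12I)^(1/4) = (12×2.573×10^-2)^(1/4) = 0.745 in

a ≈ 0.745 in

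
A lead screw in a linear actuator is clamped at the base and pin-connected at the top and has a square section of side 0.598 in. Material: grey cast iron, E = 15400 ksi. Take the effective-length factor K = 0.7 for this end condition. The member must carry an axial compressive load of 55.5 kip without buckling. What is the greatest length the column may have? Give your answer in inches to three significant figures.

L_max ≈ 7.72 in

I = a⁴/12 = 0.598⁴/12 = 1.066×10^-2 in⁴
At the buckling limit P_cr = P = 5.550×10^4 lb
From P_cr = π²EI/(K·L)²:  L = (1/K)·√(π²EI/P_cr) = (1/0.7)·√(π²×1.54×10^7×1.066×10^-2/5.550×10^4)
L = 7.72 in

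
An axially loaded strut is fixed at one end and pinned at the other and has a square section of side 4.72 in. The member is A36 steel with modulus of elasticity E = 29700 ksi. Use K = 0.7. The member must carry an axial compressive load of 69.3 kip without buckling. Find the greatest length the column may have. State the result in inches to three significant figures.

L_max ≈ 598 in

I = a⁴/12 = 4.72⁴/12 = 41.36 in⁴
At the buckling limit P_cr = P = 6.930×10^4 lb
From P_cr = π²EI/(K·L)²:  L = (1/K)·√(π²EI/P_cr) = (1/0.7)·√(π²×2.97×10^7×41.36/6.930×10^4)
L = 598 in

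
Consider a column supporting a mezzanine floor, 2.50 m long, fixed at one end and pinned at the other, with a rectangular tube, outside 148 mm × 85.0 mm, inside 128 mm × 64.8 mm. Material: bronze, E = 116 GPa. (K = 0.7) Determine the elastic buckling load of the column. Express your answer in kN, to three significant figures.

Weak-axis I_min = (h_o·b_o³ − h_i·b_i³)/12 with b_o = 85.0, b_i = 64.80 mm (shorter outer/inner sides).
I_min = (148×85.0³ − 128.0×64.80³)/12 = 4.672×10^6 mm⁴
I = 4.672×10^6 mm⁴ = 4.672×10^-6 m⁴
Effective length L_e = K·L = 0.7 × 2.50 = 1.750 m
P_cr = π²EI / L_e² = π² × 116×10⁹ × 4.672×10^-6 / 1.750² = 1.747×10^6 N

P_cr ≈ 1750 kN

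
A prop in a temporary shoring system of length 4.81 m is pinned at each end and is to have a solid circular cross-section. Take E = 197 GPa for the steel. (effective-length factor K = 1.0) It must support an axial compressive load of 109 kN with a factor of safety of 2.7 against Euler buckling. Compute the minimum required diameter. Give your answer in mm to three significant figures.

d ≈ 91.9 mm

Required P_cr = n·P = 2.7 × 109 = 294.3 kN
L_e = K·L = 1 × 4.81 = 4.810 m
Required I = P_cr·L_e²/(π²E) = 2.943×10^5 × 4.810² / (π² × 1.97×10^11) = 3.502×10^-6 m⁴
I_req = 3.502×10^6 mm⁴
Solid circle: I = πd⁴/64  ⇒  d = (64I/π)^(1/4) = (64×3.502×10^6/π)^(1/4) = 91.9 mm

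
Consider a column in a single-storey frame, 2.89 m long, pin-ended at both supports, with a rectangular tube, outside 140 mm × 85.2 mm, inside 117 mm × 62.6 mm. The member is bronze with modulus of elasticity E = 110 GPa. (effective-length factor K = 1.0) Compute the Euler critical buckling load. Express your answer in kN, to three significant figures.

Weak-axis I_min = (h_o·b_o³ − h_i·b_i³)/12 with b_o = 85.2, b_i = 62.60 mm (shorter outer/inner sides).
I_min = (140×85.2³ − 117.0×62.60³)/12 = 4.824×10^6 mm⁴
I = 4.824×10^6 mm⁴ = 4.824×10^-6 m⁴
Effective length L_e = K·L = 1 × 2.89 = 2.890 m
P_cr = π²EI / L_e² = π² × 110×10⁹ × 4.824×10^-6 / 2.890² = 6.270×10^5 N

P_cr ≈ 627 kN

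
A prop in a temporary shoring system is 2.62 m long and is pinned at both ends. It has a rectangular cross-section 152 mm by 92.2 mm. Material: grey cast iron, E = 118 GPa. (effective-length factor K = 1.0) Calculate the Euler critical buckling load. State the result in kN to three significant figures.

P_cr ≈ 1680 kN

Buckling occurs about the weak axis: I_min = h·b³/12 with b = 92.2 mm (the shorter side).
I_min = 152×92.2³/12 = 9.928×10^6 mm⁴
I = 9.928×10^6 mm⁴ = 9.928×10^-6 m⁴
Effective length L_e = K·L = 1 × 2.62 = 2.620 m
P_cr = π²EI / L_e² = π² × 118×10⁹ × 9.928×10^-6 / 2.620² = 1.684×10^6 N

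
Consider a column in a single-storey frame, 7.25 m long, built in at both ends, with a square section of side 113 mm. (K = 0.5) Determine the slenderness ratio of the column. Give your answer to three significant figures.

λ ≈ 111

For a square r = a/√12 = 113/√12 = 32.62 mm
L_e = K·L = 0.5 × 7.25 m = 3.625 m = 3625.0 mm
λ = L_e / r_min = 3625.0 / 32.62 = 111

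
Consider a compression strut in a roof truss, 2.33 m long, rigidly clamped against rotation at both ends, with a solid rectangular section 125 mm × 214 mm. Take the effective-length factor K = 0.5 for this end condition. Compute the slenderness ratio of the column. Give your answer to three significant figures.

For a rectangle r_min = b/√12 = 125/√12 = 36.08 mm
L_e = K·L = 0.5 × 2.33 m = 1.165 m = 1165.0 mm
λ = L_e / r_min = 1165.0 / 36.08 = 32.3

λ ≈ 32.3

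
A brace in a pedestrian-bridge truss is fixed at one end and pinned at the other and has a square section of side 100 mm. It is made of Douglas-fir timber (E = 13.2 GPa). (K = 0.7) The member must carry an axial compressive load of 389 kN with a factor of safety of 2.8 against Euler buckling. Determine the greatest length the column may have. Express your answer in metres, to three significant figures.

I = a⁴/12 = 100⁴/12 = 8.333×10^6 mm⁴
I = 8.333×10^-6 m⁴
Required critical load P_cr = n·P = 2.8 × 389 = 1089 kN = 1.089×10^6 N
From P_cr = π²EI/(K·L)²:  L = (1/K)·√(π²EI/P_cr) = (1/0.7)·√(π²×1.32×10^10×8.333×10^-6/1.089×10^6)
L = 1.43 m

L_max ≈ 1.43 m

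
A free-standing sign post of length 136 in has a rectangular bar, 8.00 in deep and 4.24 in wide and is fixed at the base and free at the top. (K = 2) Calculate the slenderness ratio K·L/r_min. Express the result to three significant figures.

For a rectangle r_min = b/√12 = 4.24/√12 = 1.224 in
L_e = K·L = 2 × 136 = 272.0 in
λ = L_e / r_min = 272.00 / 1.224 = 222

λ ≈ 222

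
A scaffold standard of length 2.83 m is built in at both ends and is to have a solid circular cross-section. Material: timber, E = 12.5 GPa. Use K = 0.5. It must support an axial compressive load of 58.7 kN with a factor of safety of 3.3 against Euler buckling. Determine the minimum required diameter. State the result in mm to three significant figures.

Required P_cr = n·P = 3.3 × 58.7 = 193.7 kN
L_e = K·L = 0.5 × 2.83 = 1.415 m
Required I = P_cr·L_e²/(π²E) = 1.937×10^5 × 1.415² / (π² × 1.25×10^10) = 3.144×10^-6 m⁴
I_req = 3.144×10^6 mm⁴
Solid circle: I = πd⁴/64  ⇒  d = (64I/π)^(1/4) = (64×3.144×10^6/π)^(1/4) = 89.5 mm

d ≈ 89.5 mm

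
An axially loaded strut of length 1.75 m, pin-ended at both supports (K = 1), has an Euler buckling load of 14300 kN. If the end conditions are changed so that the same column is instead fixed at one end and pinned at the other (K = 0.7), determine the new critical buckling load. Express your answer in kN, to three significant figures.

P_cr ≈ 29200 kN

P_cr ∝ 1/K², so P_cr,new = P_cr,old × (K_old/K_new)² = 14300 × (1/0.7)²
= 14300 × 2.041 = 29200 kN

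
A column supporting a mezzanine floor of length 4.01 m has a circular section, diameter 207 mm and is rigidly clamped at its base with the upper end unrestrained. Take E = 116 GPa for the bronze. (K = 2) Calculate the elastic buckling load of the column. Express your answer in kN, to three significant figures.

P_cr ≈ 1600 kN

I = πd⁴/64 = π×207⁴/64 = 9.013×10^7 mm⁴
I = 9.013×10^7 mm⁴ = 9.013×10^-5 m⁴
Effective length L_e = K·L = 2 × 4.01 = 8.020 m
P_cr = π²EI / L_e² = π² × 116×10⁹ × 9.013×10^-5 / 8.020² = 1.604×10^6 N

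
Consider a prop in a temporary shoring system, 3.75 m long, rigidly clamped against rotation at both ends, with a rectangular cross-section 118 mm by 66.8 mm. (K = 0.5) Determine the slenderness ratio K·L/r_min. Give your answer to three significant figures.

λ ≈ 97.2

Buckling occurs about the weak axis: I_min = h·b³/12 with b = 66.8 mm (the shorter side).
I_min = 118×66.8³/12 = 2.931×10^6 mm⁴
A = 7.882×10^3 mm²;  r_min = √(I/A) = √(2.931×10^6/7.882×10^3) = 19.28 mm
L_e = K·L = 0.5 × 3.75 m = 1.875 m = 1875.0 mm
λ = L_e / r_min = 1875.0 / 19.28 = 97.2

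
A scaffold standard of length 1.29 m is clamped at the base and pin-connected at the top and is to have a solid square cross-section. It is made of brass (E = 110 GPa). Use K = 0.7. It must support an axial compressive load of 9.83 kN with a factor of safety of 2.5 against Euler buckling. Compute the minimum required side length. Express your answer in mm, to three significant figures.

Required P_cr = n·P = 2.5 × 9.83 = 24.58 kN
L_e = K·L = 0.7 × 1.29 = 0.9030 m
Required I = P_cr·L_e²/(π²E) = 2.458×10^4 × 0.9030² / (π² × 1.10×10^11) = 1.846×10^-8 m⁴
I_req = 1.846×10^4 mm⁴
Solid square: I = a⁴/12  ⇒  a = (12I)^(1/4) = (12×1.846×10^4)^(1/4) = 21.7 mm

a ≈ 21.7 mm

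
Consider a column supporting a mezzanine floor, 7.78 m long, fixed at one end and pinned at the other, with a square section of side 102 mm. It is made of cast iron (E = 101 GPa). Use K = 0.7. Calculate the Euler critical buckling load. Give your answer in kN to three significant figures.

P_cr ≈ 303 kN

I = a⁴/12 = 102⁴/12 = 9.020×10^6 mm⁴
I = 9.020×10^6 mm⁴ = 9.020×10^-6 m⁴
Effective length L_e = K·L = 0.7 × 7.78 = 5.446 m
P_cr = π²EI / L_e² = π² × 101×10⁹ × 9.020×10^-6 / 5.446² = 3.032×10^5 N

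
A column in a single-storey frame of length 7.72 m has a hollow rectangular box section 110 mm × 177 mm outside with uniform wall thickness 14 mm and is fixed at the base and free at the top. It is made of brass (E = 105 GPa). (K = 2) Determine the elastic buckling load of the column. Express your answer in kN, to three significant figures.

Inner dimensions: h_i = 177 − 2×14 = 149.0 mm, b_i = 110 − 2×14 = 82.00 mm
Weak-axis I_min = (h_o·b_o³ − h_i·b_i³)/12 with b_o = 110, b_i = 82.00 mm (shorter outer/inner sides).
I_min = (177×110³ − 149.0×82.00³)/12 = 1.279×10^7 mm⁴
I = 1.279×10^7 mm⁴ = 1.279×10^-5 m⁴
Effective length L_e = K·L = 2 × 7.72 = 15.44 m
P_cr = π²EI / L_e² = π² × 105×10⁹ × 1.279×10^-5 / 15.44² = 5.558×10^4 N

P_cr ≈ 55.6 kN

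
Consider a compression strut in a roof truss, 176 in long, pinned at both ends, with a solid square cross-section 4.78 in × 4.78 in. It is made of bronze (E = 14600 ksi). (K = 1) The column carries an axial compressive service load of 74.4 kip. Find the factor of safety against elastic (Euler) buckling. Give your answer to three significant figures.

n ≈ 2.72

I = a⁴/12 = 4.78⁴/12 = 43.50 in⁴
Effective length L_e = K·L = 1 × 176 = 176.0 in
P_cr = π²EI / L_e² = π² × 14600×10³ × 43.50 / 176.0² = 2.024×10^5 lb
Factor of safety n = P_cr / P = 202.38 / 74.4 = 2.72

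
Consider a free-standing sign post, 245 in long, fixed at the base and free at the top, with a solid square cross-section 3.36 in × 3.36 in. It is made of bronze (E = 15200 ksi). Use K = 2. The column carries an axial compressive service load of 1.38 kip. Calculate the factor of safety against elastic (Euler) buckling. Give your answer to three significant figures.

n ≈ 4.81

I = a⁴/12 = 3.36⁴/12 = 10.62 in⁴
Effective length L_e = K·L = 2 × 245 = 490.0 in
P_cr = π²EI / L_e² = π² × 15200×10³ × 10.62 / 490.0² = 6.636×10^3 lb
Factor of safety n = P_cr / P = 6.6363 / 1.38 = 4.81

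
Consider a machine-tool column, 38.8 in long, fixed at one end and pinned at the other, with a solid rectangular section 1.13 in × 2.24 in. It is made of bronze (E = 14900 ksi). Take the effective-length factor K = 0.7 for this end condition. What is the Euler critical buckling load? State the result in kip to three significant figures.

Buckling occurs about the weak axis: I_min = h·b³/12 with b = 1.13 in (the shorter side).
I_min = 2.24×1.13³/12 = 0.2693 in⁴
Effective length L_e = K·L = 0.7 × 38.8 = 27.16 in
P_cr = π²EI / L_e² = π² × 14900×10³ × 0.2693 / 27.16² = 5.369×10^4 lb

P_cr ≈ 53.7 kip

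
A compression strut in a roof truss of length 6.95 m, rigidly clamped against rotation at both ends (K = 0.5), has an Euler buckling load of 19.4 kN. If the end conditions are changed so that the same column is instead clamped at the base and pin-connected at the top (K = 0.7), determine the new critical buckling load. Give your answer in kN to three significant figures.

P_cr ∝ 1/K², so P_cr,new = P_cr,old × (K_old/K_new)² = 19.4 × (0.5/0.7)²
= 19.4 × 0.5102 = 9.90 kN

P_cr ≈ 9.90 kN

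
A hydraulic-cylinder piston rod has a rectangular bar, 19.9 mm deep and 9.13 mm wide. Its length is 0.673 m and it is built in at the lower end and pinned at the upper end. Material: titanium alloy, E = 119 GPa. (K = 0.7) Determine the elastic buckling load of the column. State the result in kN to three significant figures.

Buckling occurs about the weak axis: I_min = h·b³/12 with b = 9.13 mm (the shorter side).
I_min = 19.9×9.13³/12 = 1.262×10^3 mm⁴
I = 1.262×10^3 mm⁴ = 1.262×10^-9 m⁴
Effective length L_e = K·L = 0.7 × 0.673 = 0.4711 m
P_cr = π²EI / L_e² = π² × 119×10⁹ × 1.262×10^-9 / 0.4711² = 6.679×10^3 N

P_cr ≈ 6.68 kN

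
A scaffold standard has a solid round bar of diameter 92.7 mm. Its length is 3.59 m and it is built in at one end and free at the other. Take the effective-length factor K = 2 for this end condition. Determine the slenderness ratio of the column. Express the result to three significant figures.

λ ≈ 310

For a solid circle r = d/4 = 92.7/4 = 23.18 mm
L_e = K·L = 2 × 3.59 m = 7.180 m = 7180.0 mm
λ = L_e / r_min = 7180.0 / 23.17 = 310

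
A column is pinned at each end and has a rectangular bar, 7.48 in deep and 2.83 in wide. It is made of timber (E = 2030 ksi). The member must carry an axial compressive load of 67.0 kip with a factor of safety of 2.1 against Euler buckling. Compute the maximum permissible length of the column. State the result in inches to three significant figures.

Buckling occurs about the weak axis: I_min = h·b³/12 with b = 2.83 in (the shorter side).
I_min = 7.48×2.83³/12 = 14.13 in⁴
Required critical load P_cr = n·P = 2.1 × 67.0 = 140.7 kip = 1.407×10^5 lb
From P_cr = π²EI/(K·L)²:  L = (1/K)·√(π²EI/P_cr) = (1/1)·√(π²×2.03×10^6×14.13/1.407×10^5)
L = 44.9 in

L_max ≈ 44.9 in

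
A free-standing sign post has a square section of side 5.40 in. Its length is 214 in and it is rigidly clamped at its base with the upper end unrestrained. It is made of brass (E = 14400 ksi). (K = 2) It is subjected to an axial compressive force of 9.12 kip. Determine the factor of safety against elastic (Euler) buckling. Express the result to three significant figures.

n ≈ 6.03

I = a⁴/12 = 5.40⁴/12 = 70.86 in⁴
Effective length L_e = K·L = 2 × 214 = 428.0 in
P_cr = π²EI / L_e² = π² × 14400×10³ × 70.86 / 428.0² = 5.498×10^4 lb
Factor of safety n = P_cr / P = 54.975 / 9.12 = 6.03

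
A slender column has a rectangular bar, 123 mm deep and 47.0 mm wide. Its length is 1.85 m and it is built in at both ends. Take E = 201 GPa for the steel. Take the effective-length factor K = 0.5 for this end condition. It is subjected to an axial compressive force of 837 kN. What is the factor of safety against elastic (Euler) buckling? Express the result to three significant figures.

Buckling occurs about the weak axis: I_min = h·b³/12 with b = 47.0 mm (the shorter side).
I_min = 123×47.0³/12 = 1.064×10^6 mm⁴
I = 1.064×10^6 mm⁴ = 1.064×10^-6 m⁴
Effective length L_e = K·L = 0.5 × 1.85 = 0.9250 m
P_cr = π²EI / L_e² = π² × 201×10⁹ × 1.064×10^-6 / 0.9250² = 2.467×10^6 N
Factor of safety n = P_cr / P = 2467.3 / 837 = 2.95

n ≈ 2.95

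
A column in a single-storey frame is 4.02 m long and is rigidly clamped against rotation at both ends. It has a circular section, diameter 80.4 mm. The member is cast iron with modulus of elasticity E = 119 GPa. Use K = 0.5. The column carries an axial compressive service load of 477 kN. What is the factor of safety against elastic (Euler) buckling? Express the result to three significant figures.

n ≈ 1.25

I = πd⁴/64 = π×80.4⁴/64 = 2.051×10^6 mm⁴
I = 2.051×10^6 mm⁴ = 2.051×10^-6 m⁴
Effective length L_e = K·L = 0.5 × 4.02 = 2.010 m
P_cr = π²EI / L_e² = π² × 119×10⁹ × 2.051×10^-6 / 2.010² = 5.963×10^5 N
Factor of safety n = P_cr / P = 596.28 / 477 = 1.25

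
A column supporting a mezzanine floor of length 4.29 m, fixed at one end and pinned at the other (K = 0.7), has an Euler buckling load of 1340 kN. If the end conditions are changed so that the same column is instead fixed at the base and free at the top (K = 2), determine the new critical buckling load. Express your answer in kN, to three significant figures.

P_cr ∝ 1/K², so P_cr,new = P_cr,old × (K_old/K_new)² = 1340 × (0.7/2)²
= 1340 × 0.1225 = 164 kN

P_cr ≈ 164 kN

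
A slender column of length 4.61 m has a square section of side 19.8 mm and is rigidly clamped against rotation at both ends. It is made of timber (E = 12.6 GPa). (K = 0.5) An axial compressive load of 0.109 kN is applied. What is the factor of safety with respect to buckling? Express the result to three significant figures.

I = a⁴/12 = 19.8⁴/12 = 1.281×10^4 mm⁴
I = 1.281×10^4 mm⁴ = 1.281×10^-8 m⁴
Effective length L_e = K·L = 0.5 × 4.61 = 2.305 m
P_cr = π²EI / L_e² = π² × 12.6×10⁹ × 1.281×10^-8 / 2.305² = 299.8 N
Factor of safety n = P_cr / P = 0.29978 / 0.109 = 2.75

n ≈ 2.75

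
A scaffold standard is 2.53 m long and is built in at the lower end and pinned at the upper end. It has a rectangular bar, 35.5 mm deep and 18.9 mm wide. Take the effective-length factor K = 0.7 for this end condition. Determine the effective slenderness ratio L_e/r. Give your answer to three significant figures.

λ ≈ 325

Buckling occurs about the weak axis: I_min = h·b³/12 with b = 18.9 mm (the shorter side).
I_min = 35.5×18.9³/12 = 1.997×10^4 mm⁴
A = 670.9 mm²;  r_min = √(I/A) = √(1.997×10^4/670.9) = 5.456 mm
L_e = K·L = 0.7 × 2.53 m = 1.771 m = 1771.0 mm
λ = L_e / r_min = 1771.0 / 5.456 = 325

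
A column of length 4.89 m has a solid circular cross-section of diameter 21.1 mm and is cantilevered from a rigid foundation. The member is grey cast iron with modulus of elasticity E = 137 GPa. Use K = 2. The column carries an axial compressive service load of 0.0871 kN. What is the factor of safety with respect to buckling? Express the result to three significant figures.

n ≈ 1.58

I = πd⁴/64 = π×21.1⁴/64 = 9.730×10^3 mm⁴
I = 9.730×10^3 mm⁴ = 9.730×10^-9 m⁴
Effective length L_e = K·L = 2 × 4.89 = 9.780 m
P_cr = π²EI / L_e² = π² × 137×10⁹ × 9.730×10^-9 / 9.780² = 137.5 N
Factor of safety n = P_cr / P = 0.13754 / 0.0871 = 1.58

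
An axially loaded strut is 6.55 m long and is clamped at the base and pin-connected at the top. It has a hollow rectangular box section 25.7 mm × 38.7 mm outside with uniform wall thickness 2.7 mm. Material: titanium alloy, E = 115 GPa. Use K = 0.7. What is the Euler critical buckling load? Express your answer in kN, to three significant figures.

Inner dimensions: h_i = 38.7 − 2×2.7 = 33.30 mm, b_i = 25.7 − 2×2.7 = 20.30 mm
Weak-axis I_min = (h_o·b_o³ − h_i·b_i³)/12 with b_o = 25.7, b_i = 20.30 mm (shorter outer/inner sides).
I_min = (38.7×25.7³ − 33.30×20.30³)/12 = 3.153×10^4 mm⁴
I = 3.153×10^4 mm⁴ = 3.153×10^-8 m⁴
Effective length L_e = K·L = 0.7 × 6.55 = 4.585 m
P_cr = π²EI / L_e² = π² × 115×10⁹ × 3.153×10^-8 / 4.585² = 1.702×10^3 N

P_cr ≈ 1.70 kN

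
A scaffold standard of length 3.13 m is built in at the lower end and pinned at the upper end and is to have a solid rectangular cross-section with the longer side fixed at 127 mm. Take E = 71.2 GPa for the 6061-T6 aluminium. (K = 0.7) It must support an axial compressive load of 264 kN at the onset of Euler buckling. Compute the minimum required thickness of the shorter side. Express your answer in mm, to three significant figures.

b ≈ 55.4 mm

L_e = K·L = 0.7 × 3.13 = 2.191 m
Required I = P_cr·L_e²/(π²E) = 2.640×10^5 × 2.191² / (π² × 7.12×10^10) = 1.803×10^-6 m⁴
I_req = 1.803×10^6 mm⁴
Rectangle, weak axis: I_min = h·b³/12 with h = 127 mm fixed  ⇒  b = (12I/h)^(1/3) = 55.4 mm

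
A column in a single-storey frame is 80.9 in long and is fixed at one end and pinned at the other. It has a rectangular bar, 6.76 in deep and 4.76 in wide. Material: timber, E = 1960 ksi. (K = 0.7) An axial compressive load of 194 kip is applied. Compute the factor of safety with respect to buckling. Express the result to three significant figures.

n ≈ 1.89

Buckling occurs about the weak axis: I_min = h·b³/12 with b = 4.76 in (the shorter side).
I_min = 6.76×4.76³/12 = 60.76 in⁴
Effective length L_e = K·L = 0.7 × 80.9 = 56.63 in
P_cr = π²EI / L_e² = π² × 1960×10³ × 60.76 / 56.63² = 3.665×10^5 lb
Factor of safety n = P_cr / P = 366.48 / 194 = 1.89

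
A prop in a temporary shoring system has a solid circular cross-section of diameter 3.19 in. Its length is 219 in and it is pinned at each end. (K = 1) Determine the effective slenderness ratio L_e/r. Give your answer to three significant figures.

I = πd⁴/64 = π×3.19⁴/64 = 5.083 in⁴
A = 7.992 in²;  r_min = √(I/A) = √(5.083/7.992) = 0.7975 in
L_e = K·L = 1 × 219 = 219.0 in
λ = L_e / r_min = 219.00 / 0.7975 = 275

λ ≈ 275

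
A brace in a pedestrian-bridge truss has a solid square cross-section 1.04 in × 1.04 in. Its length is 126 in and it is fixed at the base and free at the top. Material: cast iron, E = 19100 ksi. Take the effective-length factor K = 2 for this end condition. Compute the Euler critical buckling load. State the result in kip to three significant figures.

P_cr ≈ 0.289 kip

I = a⁴/12 = 1.04⁴/12 = 9.749×10^-2 in⁴
Effective length L_e = K·L = 2 × 126 = 252.0 in
P_cr = π²EI / L_e² = π² × 19100×10³ × 9.749×10^-2 / 252.0² = 289.4 lb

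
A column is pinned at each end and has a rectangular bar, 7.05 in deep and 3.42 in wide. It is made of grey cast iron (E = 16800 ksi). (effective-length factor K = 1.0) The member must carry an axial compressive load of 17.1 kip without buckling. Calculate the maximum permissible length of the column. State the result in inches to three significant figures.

Buckling occurs about the weak axis: I_min = h·b³/12 with b = 3.42 in (the shorter side).
I_min = 7.05×3.42³/12 = 23.50 in⁴
At the buckling limit P_cr = P = 1.710×10^4 lb
From P_cr = π²EI/(K·L)²:  L = (1/K)·√(π²EI/P_cr) = (1/1)·√(π²×1.68×10^7×23.50/1.710×10^4)
L = 477 in

L_max ≈ 477 in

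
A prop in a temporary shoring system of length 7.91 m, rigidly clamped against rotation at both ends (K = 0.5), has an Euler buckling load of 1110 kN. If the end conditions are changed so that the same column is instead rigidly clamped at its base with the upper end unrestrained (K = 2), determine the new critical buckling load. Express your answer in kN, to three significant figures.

P_cr ≈ 69.4 kN

P_cr ∝ 1/K², so P_cr,new = P_cr,old × (K_old/K_new)² = 1110 × (0.5/2)²
= 1110 × 0.06250 = 69.4 kN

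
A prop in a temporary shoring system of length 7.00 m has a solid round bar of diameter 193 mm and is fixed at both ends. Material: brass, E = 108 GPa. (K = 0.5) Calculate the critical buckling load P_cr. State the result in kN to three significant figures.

I = πd⁴/64 = π×193⁴/64 = 6.811×10^7 mm⁴
I = 6.811×10^7 mm⁴ = 6.811×10^-5 m⁴
Effective length L_e = K·L = 0.5 × 7.00 = 3.500 m
P_cr = π²EI / L_e² = π² × 108×10⁹ × 6.811×10^-5 / 3.500² = 5.926×10^6 N

P_cr ≈ 5930 kN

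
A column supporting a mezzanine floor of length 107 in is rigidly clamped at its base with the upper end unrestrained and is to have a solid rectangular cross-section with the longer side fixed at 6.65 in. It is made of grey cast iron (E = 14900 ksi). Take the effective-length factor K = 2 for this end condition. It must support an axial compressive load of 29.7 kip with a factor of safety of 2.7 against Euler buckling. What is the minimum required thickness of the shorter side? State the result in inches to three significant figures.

Required P_cr = n·P = 2.7 × 29.7 = 80.19 kip
L_e = K·L = 2 × 107 = 214.0 in
Required I = P_cr·L_e²/(π²E) = 8.019×10^4 × 214.0² / (π² × 1.49×10^7) = 24.97 in⁴
Rectangle, weak axis: I_min = h·b³/12 with h = 6.65 in fixed  ⇒  b = (12I/h)^(1/3) = 3.56 in

b ≈ 3.56 in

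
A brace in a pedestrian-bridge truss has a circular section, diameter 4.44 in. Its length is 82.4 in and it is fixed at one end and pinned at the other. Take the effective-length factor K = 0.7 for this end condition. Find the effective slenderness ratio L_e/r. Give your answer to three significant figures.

λ ≈ 52.0

For a solid circle r = d/4 = 4.44/4 = 1.110 in
L_e = K·L = 0.7 × 82.4 = 57.68 in
λ = L_e / r_min = 57.680 / 1.110 = 52.0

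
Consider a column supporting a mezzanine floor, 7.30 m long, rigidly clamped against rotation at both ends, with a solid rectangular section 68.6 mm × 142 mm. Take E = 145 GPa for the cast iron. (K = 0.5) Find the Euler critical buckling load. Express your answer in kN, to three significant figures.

Buckling occurs about the weak axis: I_min = h·b³/12 with b = 68.6 mm (the shorter side).
I_min = 142×68.6³/12 = 3.820×10^6 mm⁴
I = 3.820×10^6 mm⁴ = 3.820×10^-6 m⁴
Effective length L_e = K·L = 0.5 × 7.30 = 3.650 m
P_cr = π²EI / L_e² = π² × 145×10⁹ × 3.820×10^-6 / 3.650² = 4.104×10^5 N

P_cr ≈ 410 kN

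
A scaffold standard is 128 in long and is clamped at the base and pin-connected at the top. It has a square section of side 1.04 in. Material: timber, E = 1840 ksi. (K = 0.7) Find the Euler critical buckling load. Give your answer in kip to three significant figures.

P_cr ≈ 0.221 kip

I = a⁴/12 = 1.04⁴/12 = 9.749×10^-2 in⁴
Effective length L_e = K·L = 0.7 × 128 = 89.60 in
P_cr = π²EI / L_e² = π² × 1840×10³ × 9.749×10^-2 / 89.60² = 220.5 lb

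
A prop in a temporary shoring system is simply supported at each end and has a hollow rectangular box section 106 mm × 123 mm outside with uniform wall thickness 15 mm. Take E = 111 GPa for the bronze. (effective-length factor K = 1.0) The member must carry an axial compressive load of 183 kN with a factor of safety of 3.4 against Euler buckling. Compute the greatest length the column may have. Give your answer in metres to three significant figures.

Inner dimensions: h_i = 123 − 2×15 = 93.00 mm, b_i = 106 − 2×15 = 76.00 mm
Weak-axis I_min = (h_o·b_o³ − h_i·b_i³)/12 with b_o = 106, b_i = 76.00 mm (shorter outer/inner sides).
I_min = (123×106³ − 93.00×76.00³)/12 = 8.806×10^6 mm⁴
I = 8.806×10^-6 m⁴
Required critical load P_cr = n·P = 3.4 × 183 = 622.2 kN = 6.222×10^5 N
From P_cr = π²EI/(K·L)²:  L = (1/K)·√(π²EI/P_cr) = (1/1)·√(π²×1.11×10^11×8.806×10^-6/6.222×10^5)
L = 3.94 m

L_max ≈ 3.94 m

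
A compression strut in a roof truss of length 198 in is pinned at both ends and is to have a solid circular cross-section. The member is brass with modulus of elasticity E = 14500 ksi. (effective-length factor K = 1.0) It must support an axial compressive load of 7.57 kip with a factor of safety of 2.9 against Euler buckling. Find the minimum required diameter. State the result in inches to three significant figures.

d ≈ 3.33 in

Required P_cr = n·P = 2.9 × 7.57 = 21.95 kip
L_e = K·L = 1 × 198 = 198.0 in
Required I = P_cr·L_e²/(π²E) = 2.195×10^4 × 198.0² / (π² × 1.45×10^7) = 6.014 in⁴
Solid circle: I = πd⁴/64  ⇒  d = (64I/π)^(1/4) = (64×6.014/π)^(1/4) = 3.33 in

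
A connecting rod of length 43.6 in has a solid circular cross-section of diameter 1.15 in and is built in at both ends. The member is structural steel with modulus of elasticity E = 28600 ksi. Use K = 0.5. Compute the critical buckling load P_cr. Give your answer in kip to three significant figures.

I = πd⁴/64 = π×1.15⁴/64 = 8.585×10^-2 in⁴
Effective length L_e = K·L = 0.5 × 43.6 = 21.80 in
P_cr = π²EI / L_e² = π² × 28600×10³ × 8.585×10^-2 / 21.80² = 5.099×10^4 lb

P_cr ≈ 51.0 kip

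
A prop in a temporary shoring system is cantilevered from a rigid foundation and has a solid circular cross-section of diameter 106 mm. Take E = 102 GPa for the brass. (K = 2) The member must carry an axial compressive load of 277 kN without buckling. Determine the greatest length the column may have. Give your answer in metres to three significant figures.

I = πd⁴/64 = π×106⁴/64 = 6.197×10^6 mm⁴
I = 6.197×10^-6 m⁴
At the buckling limit P_cr = P = 2.770×10^5 N
From P_cr = π²EI/(K·L)²:  L = (1/K)·√(π²EI/P_cr) = (1/2)·√(π²×1.02×10^11×6.197×10^-6/2.770×10^5)
L = 2.37 m

L_max ≈ 2.37 m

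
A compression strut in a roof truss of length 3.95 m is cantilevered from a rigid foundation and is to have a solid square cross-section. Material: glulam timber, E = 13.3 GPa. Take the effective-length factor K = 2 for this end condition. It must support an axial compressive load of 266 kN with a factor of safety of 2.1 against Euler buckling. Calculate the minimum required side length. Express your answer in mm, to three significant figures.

a ≈ 238 mm

Required P_cr = n·P = 2.1 × 266 = 558.6 kN
L_e = K·L = 2 × 3.95 = 7.900 m
Required I = P_cr·L_e²/(π²E) = 5.586×10^5 × 7.900² / (π² × 1.33×10^10) = 2.656×10^-4 m⁴
I_req = 2.656×10^8 mm⁴
Solid square: I = a⁴/12  ⇒  a = (12I)^(1/4) = (12×2.656×10^8)^(1/4) = 238 mm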